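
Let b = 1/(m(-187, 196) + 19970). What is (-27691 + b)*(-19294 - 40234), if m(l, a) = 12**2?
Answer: 16577856671572/10057 ≈ 1.6484e+9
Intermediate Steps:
m(l, a) = 144
b = 1/20114 (b = 1/(144 + 19970) = 1/20114 ≈ 4.9717e-5)
(-27691 + b)*(-19294 - 40234) = (-27691 + 1/20114)*(-19294 - 40234) = -556976773/20114*(-59528) = 16577856671572/10057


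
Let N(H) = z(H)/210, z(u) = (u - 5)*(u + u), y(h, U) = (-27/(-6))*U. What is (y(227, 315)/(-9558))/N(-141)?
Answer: -1225/1619432 ≈ -0.00075644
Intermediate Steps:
y(h, U) = 9*U/2 (y(h, U) = (-27*(-⅙))*U = 9*U/2)
z(u) = 2*u*(-5 + u) (z(u) = (-5 + u)*(2*u) = 2*u*(-5 + u))
N(H) = H*(-5 + H)/105 (N(H) = (2*H*(-5 + H))/210 = (2*H*(-5 + H))*(1/210) = H*(-5 + H)/105)
(y(227, 315)/(-9558))/N(-141) = (((9/2)*315)/(-9558))/(((1/105)*(-141)*(-5 - 141))) = ((2835/2)*(-1/9558))/(((1/105)*(-141)*(-146))) = -35/(236*6862/35) = -35/236*35/6862 = -1225/1619432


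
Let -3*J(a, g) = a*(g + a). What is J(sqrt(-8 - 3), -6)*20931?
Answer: 76747 + 41862*I*sqrt(11) ≈ 76747.0 + 1.3884e+5*I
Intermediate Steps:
J(a, g) = -a*(a + g)/3 (J(a, g) = -a*(g + a)/3 = -a*(a + g)/3)
J(sqrt(-8 - 3), -6)*20931 = -sqrt(-8 - 3)*(sqrt(-8 - 3) - 6)/3*20931 = -sqrt(-11)*(sqrt(-11) - 6)/3*20931 = -I*sqrt(11)*(I*sqrt(11) - 6)/3*20931 = -I*sqrt(11)*(-6 + I*sqrt(11))/3*20931 = -6977*I*sqrt(11)*(-6 + I*sqrt(11))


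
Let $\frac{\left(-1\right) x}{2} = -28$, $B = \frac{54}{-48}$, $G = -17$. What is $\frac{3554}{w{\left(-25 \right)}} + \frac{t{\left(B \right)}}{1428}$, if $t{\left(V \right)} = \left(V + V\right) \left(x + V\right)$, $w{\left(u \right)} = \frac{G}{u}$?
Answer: $\frac{79608283}{15232} \approx 5226.4$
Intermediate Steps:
$B = - \frac{9}{8}$ ($B = 54 \left(- \frac{1}{48}\right) = - \frac{9}{8} \approx -1.125$)
$w{\left(u \right)} = - \frac{17}{u}$
$x = 56$ ($x = \left(-2\right) \left(-28\right) = 56$)
$t{\left(V \right)} = 2 V \left(56 + V\right)$ ($t{\left(V \right)} = \left(V + V\right) \left(56 + V\right) = 2 V \left(56 + V\right)$)
$\frac{3554}{w{\left(-25 \right)}} + \frac{t{\left(B \right)}}{1428} = \frac{3554}{\left(-17\right) \frac{1}{-25}} + \frac{2 \left(- \frac{9}{8}\right) \left(56 - \frac{9}{8}\right)}{1428} = \frac{3554}{\left(-17\right) \left(- \frac{1}{25}\right)} + 2 \left(- \frac{9}{8}\right) \frac{439}{8} \cdot \frac{1}{1428} = \frac{3554}{\frac{17}{25}} - \frac{1317}{15232} = 3554 \cdot \frac{25}{17} - \frac{1317}{15232} = \frac{88850}{17} - \frac{1317}{15232} = \frac{79608283}{15232}$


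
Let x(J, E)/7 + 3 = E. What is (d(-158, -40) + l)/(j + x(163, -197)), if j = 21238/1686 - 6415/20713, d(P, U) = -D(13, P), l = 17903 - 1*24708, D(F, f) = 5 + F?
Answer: 119136805557/24230939098 ≈ 4.9167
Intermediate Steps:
x(J, E) = -21 + 7*E
l = -6805 (l = 17903 - 24708 = -6805)
d(P, U) = -18 (d(P, U) = -(5 + 13) = -1*18 = -18)
j = 214543502/17461059 (j = 21238*(1/1686) - 6415*1/20713 = 10619/843 - 6415/20713 = 214543502/17461059 ≈ 12.287)
(d(-158, -40) + l)/(j + x(163, -197)) = (-18 - 6805)/(214543502/17461059 + (-21 + 7*(-197))) = -6823/(214543502/17461059 + (-21 - 1379)) = -6823/(214543502/17461059 - 1400) = -6823/(-24230939098/17461059) = -6823*(-17461059/24230939098) = 119136805557/24230939098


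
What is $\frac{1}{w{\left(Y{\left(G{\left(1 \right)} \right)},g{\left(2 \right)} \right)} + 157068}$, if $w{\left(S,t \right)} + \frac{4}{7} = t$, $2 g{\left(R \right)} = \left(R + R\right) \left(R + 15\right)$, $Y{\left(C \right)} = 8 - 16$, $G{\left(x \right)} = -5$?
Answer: $\frac{7}{1099710} \approx 6.3653 \cdot 10^{-6}$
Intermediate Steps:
$Y{\left(C \right)} = -8$ ($Y{\left(C \right)} = 8 - 16 = -8$)
$g{\left(R \right)} = R \left(15 + R\right)$ ($g{\left(R \right)} = \frac{\left(R + R\right) \left(R + 15\right)}{2} = \frac{2 R \left(15 + R\right)}{2} = R \left(15 + R\right)$)
$w{\left(S,t \right)} = - \frac{4}{7} + t$
$\frac{1}{w{\left(Y{\left(G{\left(1 \right)} \right)},g{\left(2 \right)} \right)} + 157068} = \frac{1}{\left(- \frac{4}{7} + 2 \left(15 + 2\right)\right) + 157068} = \frac{1}{\left(- \frac{4}{7} + 2 \cdot 17\right) + 157068} = \frac{1}{\left(- \frac{4}{7} + 34\right) + 157068} = \frac{1}{\frac{234}{7} + 157068} = \frac{1}{\frac{1099710}{7}} = \frac{7}{1099710}$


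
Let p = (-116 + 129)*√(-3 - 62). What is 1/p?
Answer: -I*√65/845 ≈ -0.0095411*I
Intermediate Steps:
p = 13*I*√65 (p = 13*√(-65) = 13*(I*√65) = 13*I*√65 ≈ 104.81*I)
1/p = 1/(13*I*√65) = -I*√65/845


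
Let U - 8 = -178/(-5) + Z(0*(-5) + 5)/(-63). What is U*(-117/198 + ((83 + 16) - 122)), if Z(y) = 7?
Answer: -338561/330 ≈ -1025.9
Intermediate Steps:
U = 1957/45 (U = 8 + (-178/(-5) + 7/(-63)) = 8 + (-178*(-1/5) + 7*(-1/63)) = 8 + (178/5 - 1/9) = 8 + 1597/45 = 1957/45 ≈ 43.489)
U*(-117/198 + ((83 + 16) - 122)) = 1957*(-117/198 + ((83 + 16) - 122))/45 = 1957*(-117*1/198 + (99 - 122))/45 = 1957*(-13/22 - 23)/45 = (1957/45)*(-519/22) = -338561/330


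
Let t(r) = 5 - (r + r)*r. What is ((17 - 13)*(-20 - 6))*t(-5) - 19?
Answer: 4661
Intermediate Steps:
t(r) = 5 - 2*r² (t(r) = 5 - 2*r*r = 5 - 2*r²)
((17 - 13)*(-20 - 6))*t(-5) - 19 = ((17 - 13)*(-20 - 6))*(5 - 2*(-5)²) - 19 = (4*(-26))*(5 - 2*25) - 19 = -104*(5 - 50) - 19 = -104*(-45) - 19 = 4680 - 19 = 4661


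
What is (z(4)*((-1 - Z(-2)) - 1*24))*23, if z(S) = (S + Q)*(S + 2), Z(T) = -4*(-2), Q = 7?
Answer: -50094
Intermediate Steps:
Z(T) = 8 (Z(T) = -1*(-8) = 8)
z(S) = (2 + S)*(7 + S) (z(S) = (S + 7)*(S + 2) = (7 + S)*(2 + S) = (2 + S)*(7 + S))
(z(4)*((-1 - Z(-2)) - 1*24))*23 = ((14 + 4² + 9*4)*((-1 - 1*8) - 1*24))*23 = ((14 + 16 + 36)*((-1 - 8) - 24))*23 = (66*(-9 - 24))*23 = (66*(-33))*23 = -2178*23 = -50094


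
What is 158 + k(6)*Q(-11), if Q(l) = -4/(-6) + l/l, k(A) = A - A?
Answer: 158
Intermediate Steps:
k(A) = 0
Q(l) = 5/3 (Q(l) = -4*(-⅙) + 1 = ⅔ + 1 = 5/3)
158 + k(6)*Q(-11) = 158 + 0*(5/3) = 158 + 0 = 158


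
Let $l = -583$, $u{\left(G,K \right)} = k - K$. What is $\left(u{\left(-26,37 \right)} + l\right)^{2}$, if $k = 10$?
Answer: $372100$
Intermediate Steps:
$u{\left(G,K \right)} = 10 - K$
$\left(u{\left(-26,37 \right)} + l\right)^{2} = \left(\left(10 - 37\right) - 583\right)^{2} = \left(-27 - 583\right)^{2} = \left(-610\right)^{2} = 372100$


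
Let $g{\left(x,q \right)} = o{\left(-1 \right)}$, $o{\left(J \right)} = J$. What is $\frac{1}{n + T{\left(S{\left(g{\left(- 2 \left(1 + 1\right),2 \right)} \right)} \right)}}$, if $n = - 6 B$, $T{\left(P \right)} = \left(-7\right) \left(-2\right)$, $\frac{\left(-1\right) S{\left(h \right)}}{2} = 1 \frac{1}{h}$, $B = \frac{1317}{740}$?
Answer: $\frac{370}{1229} \approx 0.30106$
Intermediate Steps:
$B = \frac{1317}{740}$ ($B = 1317 \cdot \frac{1}{740} = \frac{1317}{740} \approx 1.7797$)
$g{\left(x,q \right)} = -1$
$S{\left(h \right)} = - \frac{2}{h}$ ($S{\left(h \right)} = - 2 \cdot 1 \frac{1}{h} = - \frac{2}{h}$)
$T{\left(P \right)} = 14$
$n = - \frac{3951}{370}$ ($n = \left(-6\right) \frac{1317}{740} = - \frac{3951}{370} \approx -10.678$)
$\frac{1}{n + T{\left(S{\left(g{\left(- 2 \left(1 + 1\right),2 \right)} \right)} \right)}} = \frac{1}{- \frac{3951}{370} + 14} = \frac{1}{\frac{1229}{370}} = \frac{370}{1229}$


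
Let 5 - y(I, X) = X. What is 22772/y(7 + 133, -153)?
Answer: 11386/79 ≈ 144.13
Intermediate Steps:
y(I, X) = 5 - X
22772/y(7 + 133, -153) = 22772/(5 - 1*(-153)) = 22772/(5 + 153) = 22772/158 = 22772*(1/158) = 11386/79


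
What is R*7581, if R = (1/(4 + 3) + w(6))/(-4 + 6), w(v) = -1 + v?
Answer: 19494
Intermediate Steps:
R = 18/7 (R = (1/(4 + 3) + (-1 + 6))/(-4 + 6) = (1/7 + 5)/2 = (⅐ + 5)*(½) = (36/7)*(½) = 18/7 ≈ 2.5714)
R*7581 = (18/7)*7581 = 19494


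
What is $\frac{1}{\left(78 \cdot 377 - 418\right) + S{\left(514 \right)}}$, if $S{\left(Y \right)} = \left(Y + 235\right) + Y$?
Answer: $\frac{1}{30251} \approx 3.3057 \cdot 10^{-5}$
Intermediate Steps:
$S{\left(Y \right)} = 235 + 2 Y$ ($S{\left(Y \right)} = \left(235 + Y\right) + Y = 235 + 2 Y$)
$\frac{1}{\left(78 \cdot 377 - 418\right) + S{\left(514 \right)}} = \frac{1}{\left(78 \cdot 377 - 418\right) + \left(235 + 2 \cdot 514\right)} = \frac{1}{\left(29406 - 418\right) + \left(235 + 1028\right)} = \frac{1}{28988 + 1263} = \frac{1}{30251}$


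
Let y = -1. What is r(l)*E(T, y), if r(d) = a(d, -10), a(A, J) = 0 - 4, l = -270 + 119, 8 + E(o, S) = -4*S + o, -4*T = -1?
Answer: 15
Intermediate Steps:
T = 1/4 (T = -1/4*(-1) = 1/4 ≈ 0.25000)
E(o, S) = -8 + o - 4*S (E(o, S) = -8 + (-4*S + o) = -8 + (o - 4*S) = -8 + o - 4*S)
l = -151
a(A, J) = -4
r(d) = -4
r(l)*E(T, y) = -4*(-8 + 1/4 - 4*(-1)) = -4*(-8 + 1/4 + 4) = -4*(-15/4) = 15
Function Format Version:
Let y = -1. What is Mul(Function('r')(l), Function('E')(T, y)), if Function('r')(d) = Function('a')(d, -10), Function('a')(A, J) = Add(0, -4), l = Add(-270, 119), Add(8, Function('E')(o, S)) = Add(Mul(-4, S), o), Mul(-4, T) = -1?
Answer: 15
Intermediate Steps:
T = Rational(1, 4) (T = Mul(Rational(-1, 4), -1) = Rational(1, 4) ≈ 0.25000)
Function('E')(o, S) = Add(-8, o, Mul(-4, S)) (Function('E')(o, S) = Add(-8, Add(Mul(-4, S), o)) = Add(-8, Add(o, Mul(-4, S))) = Add(-8, o, Mul(-4, S)))
l = -151
Function('a')(A, J) = -4
Function('r')(d) = -4
Mul(Function('r')(l), Function('E')(T, y)) = Mul(-4, Add(-8, Rational(1, 4), Mul(-4, -1))) = Mul(-4, Add(-8, Rational(1, 4), 4)) = Mul(-4, Rational(-15, 4)) = 15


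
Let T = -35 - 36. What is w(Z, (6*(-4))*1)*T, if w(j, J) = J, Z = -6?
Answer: 1704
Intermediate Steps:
T = -71
w(Z, (6*(-4))*1)*T = ((6*(-4))*1)*(-71) = -24*1*(-71) = -24*(-71) = 1704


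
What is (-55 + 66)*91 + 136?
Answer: 1137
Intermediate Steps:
(-55 + 66)*91 + 136 = 11*91 + 136 = 1001 + 136 = 1137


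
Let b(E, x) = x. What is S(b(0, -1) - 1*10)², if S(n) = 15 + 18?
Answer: 1089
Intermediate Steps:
S(n) = 33
S(b(0, -1) - 1*10)² = 33² = 1089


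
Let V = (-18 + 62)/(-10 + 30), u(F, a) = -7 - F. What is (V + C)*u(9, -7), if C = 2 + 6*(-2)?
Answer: 624/5 ≈ 124.80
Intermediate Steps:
C = -10 (C = 2 - 12 = -10)
V = 11/5 (V = 44/20 = 44*(1/20) = 11/5 ≈ 2.2000)
(V + C)*u(9, -7) = (11/5 - 10)*(-7 - 1*9) = -39*(-7 - 9)/5 = -39/5*(-16) = 624/5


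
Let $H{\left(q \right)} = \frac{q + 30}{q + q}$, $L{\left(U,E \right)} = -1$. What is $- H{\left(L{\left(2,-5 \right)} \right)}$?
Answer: $\frac{29}{2} \approx 14.5$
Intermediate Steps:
$H{\left(q \right)} = \frac{30 + q}{2 q}$
$- H{\left(L{\left(2,-5 \right)} \right)} = - \frac{30 - 1}{2 \left(-1\right)} = - \frac{\left(-1\right) 29}{2} = \left(-1\right) \left(- \frac{29}{2}\right) = \frac{29}{2}$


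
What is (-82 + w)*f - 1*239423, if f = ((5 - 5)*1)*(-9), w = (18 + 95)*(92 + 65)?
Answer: -239423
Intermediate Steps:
w = 17741 (w = 113*157 = 17741)
f = 0 (f = (0*1)*(-9) = 0*(-9) = 0)
(-82 + w)*f - 1*239423 = (-82 + 17741)*0 - 1*239423 = 17659*0 - 239423 = 0 - 239423 = -239423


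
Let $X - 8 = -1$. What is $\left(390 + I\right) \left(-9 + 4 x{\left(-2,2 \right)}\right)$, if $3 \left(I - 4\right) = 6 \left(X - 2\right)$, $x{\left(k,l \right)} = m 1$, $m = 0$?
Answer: $-3636$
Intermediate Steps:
$X = 7$ ($X = 8 - 1 = 7$)
$x{\left(k,l \right)} = 0$ ($x{\left(k,l \right)} = 0 \cdot 1 = 0$)
$I = 14$ ($I = 4 + \frac{6 \left(7 - 2\right)}{3} = 4 + \frac{6 \cdot 5}{3} = 4 + \frac{1}{3} \cdot 30 = 4 + 10 = 14$)
$\left(390 + I\right) \left(-9 + 4 x{\left(-2,2 \right)}\right) = \left(390 + 14\right) \left(-9 + 4 \cdot 0\right) = 404 \left(-9 + 0\right) = 404 \left(-9\right) = -3636$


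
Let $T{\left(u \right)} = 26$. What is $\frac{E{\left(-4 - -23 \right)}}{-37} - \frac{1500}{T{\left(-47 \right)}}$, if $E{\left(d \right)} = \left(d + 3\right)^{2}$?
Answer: $- \frac{34042}{481} \approx -70.773$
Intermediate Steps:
$E{\left(d \right)} = \left(3 + d\right)^{2}$
$\frac{E{\left(-4 - -23 \right)}}{-37} - \frac{1500}{T{\left(-47 \right)}} = \frac{\left(3 - -19\right)^{2}}{-37} - \frac{1500}{26} = \left(3 + \left(-4 + 23\right)\right)^{2} \left(- \frac{1}{37}\right) - \frac{750}{13} = \left(3 + 19\right)^{2} \left(- \frac{1}{37}\right) - \frac{750}{13} = 22^{2} \left(- \frac{1}{37}\right) - \frac{750}{13} = 484 \left(- \frac{1}{37}\right) - \frac{750}{13} = - \frac{484}{37} - \frac{750}{13} = - \frac{34042}{481}$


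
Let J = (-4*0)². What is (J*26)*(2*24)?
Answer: 0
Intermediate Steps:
J = 0 (J = 0² = 0)
(J*26)*(2*24) = (0*26)*(2*24) = 0*48 = 0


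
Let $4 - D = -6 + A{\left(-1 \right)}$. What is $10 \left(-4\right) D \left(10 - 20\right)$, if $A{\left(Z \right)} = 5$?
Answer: $2000$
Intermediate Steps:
$D = 5$ ($D = 4 - \left(-6 + 5\right) = 4 - -1 = 4 + 1 = 5$)
$10 \left(-4\right) D \left(10 - 20\right) = 10 \left(-4\right) 5 \left(10 - 20\right) = \left(-40\right) 5 \left(10 - 20\right) = \left(-200\right) \left(-10\right) = 2000$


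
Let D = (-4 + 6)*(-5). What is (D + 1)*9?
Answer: -81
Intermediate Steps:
D = -10 (D = 2*(-5) = -10)
(D + 1)*9 = (-10 + 1)*9 = -9*9 = -81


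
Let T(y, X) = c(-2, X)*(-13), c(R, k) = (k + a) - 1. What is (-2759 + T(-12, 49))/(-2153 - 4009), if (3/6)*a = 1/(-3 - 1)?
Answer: 2251/4108 ≈ 0.54796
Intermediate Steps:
a = -½ (a = 2/(-3 - 1) = 2/(-4) = 2*(-¼) = -½ ≈ -0.50000)
c(R, k) = -3/2 + k (c(R, k) = (k - ½) - 1 = (-½ + k) - 1 = -3/2 + k)
T(y, X) = 39/2 - 13*X (T(y, X) = (-3/2 + X)*(-13) = 39/2 - 13*X)
(-2759 + T(-12, 49))/(-2153 - 4009) = (-2759 + (39/2 - 13*49))/(-2153 - 4009) = (-2759 + (39/2 - 637))/(-6162) = (-2759 - 1235/2)*(-1/6162) = -6753/2*(-1/6162) = 2251/4108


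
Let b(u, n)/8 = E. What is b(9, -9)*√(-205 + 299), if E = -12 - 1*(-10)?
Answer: -16*√94 ≈ -155.13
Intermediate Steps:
E = -2 (E = -12 + 10 = -2)
b(u, n) = -16 (b(u, n) = 8*(-2) = -16)
b(9, -9)*√(-205 + 299) = -16*√(-205 + 299) = -16*√94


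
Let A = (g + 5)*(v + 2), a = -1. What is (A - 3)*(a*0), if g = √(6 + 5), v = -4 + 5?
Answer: 0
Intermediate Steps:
v = 1
g = √11 ≈ 3.3166
A = 15 + 3*√11 (A = (√11 + 5)*(1 + 2) = (5 + √11)*3 = 15 + 3*√11 ≈ 24.950)
(A - 3)*(a*0) = ((15 + 3*√11) - 3)*(-1*0) = (12 + 3*√11)*0 = 0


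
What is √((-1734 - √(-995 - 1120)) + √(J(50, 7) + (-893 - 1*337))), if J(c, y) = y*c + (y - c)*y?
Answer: √(-1734 + I*√1181 - 3*I*√235) ≈ 0.1396 - 41.642*I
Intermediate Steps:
J(c, y) = c*y + y*(y - c)
√((-1734 - √(-995 - 1120)) + √(J(50, 7) + (-893 - 1*337))) = √((-1734 - √(-995 - 1120)) + √(7² + (-893 - 1*337))) = √((-1734 - √(-2115)) + √(49 + (-893 - 337))) = √((-1734 - 3*I*√235) + √(49 - 1230)) = √((-1734 - 3*I*√235) + √(-1181)) = √((-1734 - 3*I*√235) + I*√1181) = √(-1734 + I*√1181 - 3*I*√235)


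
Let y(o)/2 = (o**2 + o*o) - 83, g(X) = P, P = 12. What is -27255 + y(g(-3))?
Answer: -26845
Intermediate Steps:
g(X) = 12
y(o) = -166 + 4*o**2 (y(o) = 2*((o**2 + o*o) - 83) = 2*((o**2 + o**2) - 83) = 2*(2*o**2 - 83) = 2*(-83 + 2*o**2) = -166 + 4*o**2)
-27255 + y(g(-3)) = -27255 + (-166 + 4*12**2) = -27255 + (-166 + 4*144) = -27255 + (-166 + 576) = -27255 + 410 = -26845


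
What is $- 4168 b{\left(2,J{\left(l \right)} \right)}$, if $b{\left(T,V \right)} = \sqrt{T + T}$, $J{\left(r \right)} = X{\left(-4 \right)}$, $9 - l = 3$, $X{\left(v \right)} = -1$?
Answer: $-8336$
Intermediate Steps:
$l = 6$ ($l = 9 - 3 = 6$)
$J{\left(r \right)} = -1$
$b{\left(T,V \right)} = \sqrt{2} \sqrt{T}$ ($b{\left(T,V \right)} = \sqrt{2 T} = \sqrt{2} \sqrt{T}$)
$- 4168 b{\left(2,J{\left(l \right)} \right)} = - 4168 \sqrt{2} \sqrt{2} = \left(-4168\right) 2 = -8336$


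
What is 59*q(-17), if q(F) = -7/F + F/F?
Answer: 1416/17 ≈ 83.294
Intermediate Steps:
q(F) = 1 - 7/F (q(F) = -7/F + 1 = 1 - 7/F)
59*q(-17) = 59*((-7 - 17)/(-17)) = 59*(-1/17*(-24)) = 59*(24/17) = 1416/17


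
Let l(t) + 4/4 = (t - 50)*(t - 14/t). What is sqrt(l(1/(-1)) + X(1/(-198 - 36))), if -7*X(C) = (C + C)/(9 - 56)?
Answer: I*sqrt(109317352781)/12831 ≈ 25.768*I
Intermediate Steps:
X(C) = 2*C/329 (X(C) = -(C + C)/(7*(9 - 56)) = -2*C/(7*(-47)) = -2*C*(-1)/(7*47) = -(-2)*C/329 = 2*C/329)
l(t) = -1 + (-50 + t)*(t - 14/t) (l(t) = -1 + (t - 50)*(t - 14/t) = -1 + (-50 + t)*(t - 14/t))
sqrt(l(1/(-1)) + X(1/(-198 - 36))) = sqrt((-15 + (1/(-1))**2 - 50/(-1) + 700/(1/(-1))) + 2/(329*(-198 - 36))) = sqrt((-15 + (-1)**2 - 50*(-1) + 700/(-1)) + (2/329)/(-234)) = sqrt((-15 + 1 + 50 + 700*(-1)) + (2/329)*(-1/234)) = sqrt((-15 + 1 + 50 - 700) - 1/38493) = sqrt(-664 - 1/38493) = sqrt(-25559353/38493) = I*sqrt(109317352781)/12831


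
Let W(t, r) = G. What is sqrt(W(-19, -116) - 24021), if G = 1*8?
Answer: I*sqrt(24013) ≈ 154.96*I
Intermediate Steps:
G = 8
W(t, r) = 8
sqrt(W(-19, -116) - 24021) = sqrt(8 - 24021) = sqrt(-24013) = I*sqrt(24013)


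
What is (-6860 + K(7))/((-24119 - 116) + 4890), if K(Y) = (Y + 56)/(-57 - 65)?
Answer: 836983/2360090 ≈ 0.35464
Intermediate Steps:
K(Y) = -28/61 - Y/122 (K(Y) = (56 + Y)/(-122) = (56 + Y)*(-1/122) = -28/61 - Y/122)
(-6860 + K(7))/((-24119 - 116) + 4890) = (-6860 + (-28/61 - 1/122*7))/((-24119 - 116) + 4890) = (-6860 + (-28/61 - 7/122))/(-24235 + 4890) = (-6860 - 63/122)/(-19345) = -836983/122*(-1/19345) = 836983/2360090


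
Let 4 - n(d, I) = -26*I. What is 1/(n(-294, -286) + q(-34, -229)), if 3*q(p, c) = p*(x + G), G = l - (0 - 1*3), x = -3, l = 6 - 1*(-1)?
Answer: -3/22534 ≈ -0.00013313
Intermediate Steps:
l = 7 (l = 6 + 1 = 7)
n(d, I) = 4 + 26*I (n(d, I) = 4 - (-26)*I = 4 + 26*I)
G = 10 (G = 7 - (0 - 1*3) = 7 - (0 - 3) = 7 - 1*(-3) = 7 + 3 = 10)
q(p, c) = 7*p/3 (q(p, c) = (p*(-3 + 10))/3 = (p*7)/3 = (7*p)/3 = 7*p/3)
1/(n(-294, -286) + q(-34, -229)) = 1/((4 + 26*(-286)) + (7/3)*(-34)) = 1/((4 - 7436) - 238/3) = 1/(-7432 - 238/3) = 1/(-22534/3) = -3/22534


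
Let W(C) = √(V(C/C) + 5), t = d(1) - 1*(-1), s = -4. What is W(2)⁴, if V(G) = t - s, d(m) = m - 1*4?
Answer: 49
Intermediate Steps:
d(m) = -4 + m (d(m) = m - 4 = -4 + m)
t = -2 (t = (-4 + 1) - 1*(-1) = -3 + 1 = -2)
V(G) = 2 (V(G) = -2 - 1*(-4) = -2 + 4 = 2)
W(C) = √7 (W(C) = √(2 + 5) = √7)
W(2)⁴ = (√7)⁴ = 49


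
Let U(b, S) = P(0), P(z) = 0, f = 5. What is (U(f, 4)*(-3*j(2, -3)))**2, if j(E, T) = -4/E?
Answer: 0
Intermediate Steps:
U(b, S) = 0
(U(f, 4)*(-3*j(2, -3)))**2 = (0*(-(-12)/2))**2 = (0*(-3*(-2)))**2 = (0*6)**2 = 0**2 = 0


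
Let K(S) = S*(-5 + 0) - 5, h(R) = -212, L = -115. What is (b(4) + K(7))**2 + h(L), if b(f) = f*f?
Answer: 364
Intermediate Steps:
b(f) = f**2
K(S) = -5 - 5*S (K(S) = S*(-5) - 5 = -5*S - 5 = -5 - 5*S)
(b(4) + K(7))**2 + h(L) = (4**2 + (-5 - 5*7))**2 - 212 = (16 + (-5 - 35))**2 - 212 = (16 - 40)**2 - 212 = (-24)**2 - 212 = 576 - 212 = 364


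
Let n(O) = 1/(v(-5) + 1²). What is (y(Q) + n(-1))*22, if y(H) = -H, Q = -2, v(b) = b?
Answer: 77/2 ≈ 38.500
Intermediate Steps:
n(O) = -¼ (n(O) = 1/(-5 + 1²) = 1/(-5 + 1) = 1/(-4) = -¼)
(y(Q) + n(-1))*22 = (-1*(-2) - ¼)*22 = (2 - ¼)*22 = (7/4)*22 = 77/2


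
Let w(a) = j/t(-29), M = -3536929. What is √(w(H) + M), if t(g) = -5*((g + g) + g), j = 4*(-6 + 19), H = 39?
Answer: I*√669275367405/435 ≈ 1880.7*I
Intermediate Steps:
j = 52 (j = 4*13 = 52)
t(g) = -15*g (t(g) = -5*(2*g + g) = -15*g)
w(a) = 52/435 (w(a) = 52/((-15*(-29))) = 52/435)
√(w(H) + M) = √(52/435 - 3536929) = √(-1538564063/435) = I*√669275367405/435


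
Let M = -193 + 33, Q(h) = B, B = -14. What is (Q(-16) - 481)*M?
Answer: 79200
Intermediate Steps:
Q(h) = -14
M = -160
(Q(-16) - 481)*M = (-14 - 481)*(-160) = -495*(-160) = 79200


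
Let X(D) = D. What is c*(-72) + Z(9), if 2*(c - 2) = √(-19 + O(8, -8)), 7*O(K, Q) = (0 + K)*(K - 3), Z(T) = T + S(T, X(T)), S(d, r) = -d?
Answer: -144 - 36*I*√651/7 ≈ -144.0 - 131.22*I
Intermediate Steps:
Z(T) = 0 (Z(T) = T - T = 0)
O(K, Q) = K*(-3 + K)/7 (O(K, Q) = ((0 + K)*(K - 3))/7 = (K*(-3 + K))/7 = K*(-3 + K)/7)
c = 2 + I*√651/14 (c = 2 + √(-19 + (⅐)*8*(-3 + 8))/2 = 2 + √(-19 + (⅐)*8*5)/2 = 2 + √(-19 + 40/7)/2 = 2 + √(-93/7)/2 = 2 + (I*√651/7)/2 = 2 + I*√651/14 ≈ 2.0 + 1.8225*I)
c*(-72) + Z(9) = (2 + I*√651/14)*(-72) + 0 = (-144 - 36*I*√651/7) + 0 = -144 - 36*I*√651/7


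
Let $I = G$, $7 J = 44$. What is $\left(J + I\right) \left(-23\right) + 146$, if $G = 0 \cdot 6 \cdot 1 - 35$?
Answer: $\frac{5645}{7} \approx 806.43$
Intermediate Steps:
$J = \frac{44}{7}$ ($J = \frac{1}{7} \cdot 44 = \frac{44}{7} \approx 6.2857$)
$G = -35$ ($G = 0 \cdot 1 - 35 = 0 - 35 = -35$)
$I = -35$
$\left(J + I\right) \left(-23\right) + 146 = \left(\frac{44}{7} - 35\right) \left(-23\right) + 146 = \left(- \frac{201}{7}\right) \left(-23\right) + 146 = \frac{4623}{7} + 146 = \frac{5645}{7}$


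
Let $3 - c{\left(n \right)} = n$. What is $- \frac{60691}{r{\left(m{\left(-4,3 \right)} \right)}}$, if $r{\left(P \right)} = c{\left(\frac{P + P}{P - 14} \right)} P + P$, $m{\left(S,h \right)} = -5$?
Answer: $\frac{1153129}{330} \approx 3494.3$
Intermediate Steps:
$c{\left(n \right)} = 3 - n$
$r{\left(P \right)} = P + P \left(3 - \frac{2 P}{-14 + P}\right)$ ($r{\left(P \right)} = \left(3 - \frac{P + P}{P - 14}\right) P + P = \left(3 - \frac{2 P}{-14 + P}\right) P + P = P \left(3 - \frac{2 P}{-14 + P}\right) + P = P + P \left(3 - \frac{2 P}{-14 + P}\right)$)
$- \frac{60691}{r{\left(m{\left(-4,3 \right)} \right)}} = - \frac{60691}{2 \left(-5\right) \frac{1}{-14 - 5} \left(-28 - 5\right)} = - \frac{60691}{2 \left(-5\right) \frac{1}{-19} \left(-33\right)} = - \frac{60691}{2 \left(-5\right) \left(- \frac{1}{19}\right) \left(-33\right)} = - \frac{60691}{- \frac{330}{19}} = \left(-60691\right) \left(- \frac{19}{330}\right) = \frac{1153129}{330}$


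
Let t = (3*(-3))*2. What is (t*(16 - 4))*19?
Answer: -4104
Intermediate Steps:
t = -18 (t = -9*2 = -18)
(t*(16 - 4))*19 = -18*(16 - 4)*19 = -18*12*19 = -216*19 = -4104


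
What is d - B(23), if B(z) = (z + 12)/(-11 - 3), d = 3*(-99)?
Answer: -589/2 ≈ -294.50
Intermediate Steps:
d = -297
B(z) = -6/7 - z/14 (B(z) = (12 + z)/(-14) = (12 + z)*(-1/14) = -6/7 - z/14)
d - B(23) = -297 - (-6/7 - 1/14*23) = -297 - (-6/7 - 23/14) = -297 - 1*(-5/2) = -297 + 5/2 = -589/2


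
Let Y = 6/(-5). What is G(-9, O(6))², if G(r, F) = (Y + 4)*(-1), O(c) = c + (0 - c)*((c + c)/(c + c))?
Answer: 196/25 ≈ 7.8400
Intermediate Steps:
O(c) = 0 (O(c) = c + (-c)*((2*c)/((2*c))) = c + (-c)*((2*c)*(1/(2*c))) = c - c*1 = c - c = 0)
Y = -6/5 (Y = 6*(-⅕) = -6/5 ≈ -1.2000)
G(r, F) = -14/5 (G(r, F) = (-6/5 + 4)*(-1) = (14/5)*(-1) = -14/5)
G(-9, O(6))² = (-14/5)² = 196/25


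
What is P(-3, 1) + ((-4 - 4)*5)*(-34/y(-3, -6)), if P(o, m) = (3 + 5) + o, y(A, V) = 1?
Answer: 1365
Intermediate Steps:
P(o, m) = 8 + o
P(-3, 1) + ((-4 - 4)*5)*(-34/y(-3, -6)) = (8 - 3) + ((-4 - 4)*5)*(-34/1) = 5 + (-8*5)*(-34*1) = 5 - 40*(-34) = 5 + 1360 = 1365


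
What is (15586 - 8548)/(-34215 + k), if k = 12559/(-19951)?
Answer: -70207569/341318012 ≈ -0.20570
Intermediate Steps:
k = -12559/19951 (k = 12559*(-1/19951) = -12559/19951 ≈ -0.62949)
(15586 - 8548)/(-34215 + k) = (15586 - 8548)/(-34215 - 12559/19951) = 7038/(-682636024/19951) = 7038*(-19951/682636024) = -70207569/341318012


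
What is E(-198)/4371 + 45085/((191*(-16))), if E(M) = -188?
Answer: -4205129/284208 ≈ -14.796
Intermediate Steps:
E(-198)/4371 + 45085/((191*(-16))) = -188/4371 + 45085/((191*(-16))) = -188*1/4371 + 45085/(-3056) = -4/93 + 45085*(-1/3056) = -4/93 - 45085/3056 = -4205129/284208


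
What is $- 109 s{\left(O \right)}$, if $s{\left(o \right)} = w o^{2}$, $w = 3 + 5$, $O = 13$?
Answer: $-147368$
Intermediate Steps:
$w = 8$
$s{\left(o \right)} = 8 o^{2}$
$- 109 s{\left(O \right)} = - 109 \cdot 8 \cdot 13^{2} = - 109 \cdot 8 \cdot 169 = \left(-109\right) 1352 = -147368$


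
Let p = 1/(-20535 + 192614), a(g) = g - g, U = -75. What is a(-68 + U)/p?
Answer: 0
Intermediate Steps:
a(g) = 0
p = 1/172079 ≈ 5.8113e-6
a(-68 + U)/p = 0/(1/172079) = 0*172079 = 0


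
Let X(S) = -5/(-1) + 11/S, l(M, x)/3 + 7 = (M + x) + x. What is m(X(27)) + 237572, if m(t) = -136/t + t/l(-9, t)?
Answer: 3641587871/15330 ≈ 2.3755e+5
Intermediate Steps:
l(M, x) = -21 + 3*M + 6*x (l(M, x) = -21 + 3*((M + x) + x) = -21 + 3*(M + 2*x) = -21 + (3*M + 6*x) = -21 + 3*M + 6*x)
X(S) = 5 + 11/S (X(S) = -5*(-1) + 11/S = 5 + 11/S)
m(t) = -136/t + t/(-48 + 6*t) (m(t) = -136/t + t/(-21 + 3*(-9) + 6*t) = -136/t + t/(-21 - 27 + 6*t) = -136/t + t/(-48 + 6*t))
m(X(27)) + 237572 = (6528 + (5 + 11/27)**2 - 816*(5 + 11/27))/(6*(5 + 11/27)*(-8 + (5 + 11/27))) + 237572 = (6528 + (146/27)**2 - 816*146/27)/(6*(146/27)*(-8 + 146/27)) + 237572 = (1/6)*(27/146)*(6528 + 21316/729 - 39712/9)/(-70/27) + 237572 = (1/6)*(27/146)*(-27/70)*(1563556/729) + 237572 = -390889/15330 + 237572 = 3641587871/15330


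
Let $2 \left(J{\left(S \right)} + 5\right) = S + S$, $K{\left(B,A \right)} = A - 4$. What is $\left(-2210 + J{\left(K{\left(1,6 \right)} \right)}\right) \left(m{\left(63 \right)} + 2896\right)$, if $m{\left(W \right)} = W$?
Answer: $-6548267$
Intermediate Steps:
$K{\left(B,A \right)} = -4 + A$
$J{\left(S \right)} = -5 + S$ ($J{\left(S \right)} = -5 + \frac{S + S}{2} = -5 + \frac{2 S}{2} = -5 + S$)
$\left(-2210 + J{\left(K{\left(1,6 \right)} \right)}\right) \left(m{\left(63 \right)} + 2896\right) = \left(-2210 + \left(-5 + \left(-4 + 6\right)\right)\right) \left(63 + 2896\right) = \left(-2210 + \left(-5 + 2\right)\right) 2959 = \left(-2210 - 3\right) 2959 = \left(-2213\right) 2959 = -6548267$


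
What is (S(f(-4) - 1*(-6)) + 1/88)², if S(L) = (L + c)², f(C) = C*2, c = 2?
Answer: 1/7744 ≈ 0.00012913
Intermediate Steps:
f(C) = 2*C
S(L) = (2 + L)² (S(L) = (L + 2)² = (2 + L)²)
(S(f(-4) - 1*(-6)) + 1/88)² = ((2 + (2*(-4) - 1*(-6)))² + 1/88)² = ((2 + (-8 + 6))² + 1/88)² = ((2 - 2)² + 1/88)² = (0² + 1/88)² = (0 + 1/88)² = (1/88)² = 1/7744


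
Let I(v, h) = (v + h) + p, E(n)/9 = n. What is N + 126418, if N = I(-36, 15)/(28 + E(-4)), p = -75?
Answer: 126430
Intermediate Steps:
E(n) = 9*n
I(v, h) = -75 + h + v (I(v, h) = (v + h) - 75 = (h + v) - 75 = -75 + h + v)
N = 12 (N = (-75 + 15 - 36)/(28 + 9*(-4)) = -96/(28 - 36) = -96/(-8) = -⅛*(-96) = 12)
N + 126418 = 12 + 126418 = 126430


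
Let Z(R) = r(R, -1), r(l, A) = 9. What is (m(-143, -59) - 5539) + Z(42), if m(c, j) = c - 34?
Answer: -5707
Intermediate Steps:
Z(R) = 9
m(c, j) = -34 + c
(m(-143, -59) - 5539) + Z(42) = ((-34 - 143) - 5539) + 9 = (-177 - 5539) + 9 = -5716 + 9 = -5707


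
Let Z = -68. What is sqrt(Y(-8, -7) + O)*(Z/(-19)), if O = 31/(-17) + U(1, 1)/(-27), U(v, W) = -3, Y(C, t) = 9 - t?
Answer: 4*sqrt(37162)/57 ≈ 13.528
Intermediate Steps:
O = -262/153 (O = 31/(-17) - 3/(-27) = 31*(-1/17) - 3*(-1/27) = -31/17 + 1/9 = -262/153 ≈ -1.7124)
sqrt(Y(-8, -7) + O)*(Z/(-19)) = sqrt((9 - 1*(-7)) - 262/153)*(-68/(-19)) = sqrt((9 + 7) - 262/153)*(-68*(-1/19)) = sqrt(16 - 262/153)*(68/19) = sqrt(2186/153)*(68/19) = (sqrt(37162)/51)*(68/19) = 4*sqrt(37162)/57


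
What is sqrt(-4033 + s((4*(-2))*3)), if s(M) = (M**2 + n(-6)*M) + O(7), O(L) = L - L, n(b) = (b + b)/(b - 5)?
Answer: I*sqrt(421465)/11 ≈ 59.018*I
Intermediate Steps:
n(b) = 2*b/(-5 + b) (n(b) = (2*b)/(-5 + b) = 2*b/(-5 + b))
O(L) = 0
s(M) = M**2 + 12*M/11 (s(M) = (M**2 + (2*(-6)/(-5 - 6))*M) + 0 = (M**2 + (2*(-6)/(-11))*M) + 0 = (M**2 + (2*(-6)*(-1/11))*M) + 0 = (M**2 + 12*M/11) + 0 = M**2 + 12*M/11)
sqrt(-4033 + s((4*(-2))*3)) = sqrt(-4033 + ((4*(-2))*3)*(12 + 11*((4*(-2))*3))/11) = sqrt(-4033 + (-8*3)*(12 + 11*(-8*3))/11) = sqrt(-4033 + (1/11)*(-24)*(12 + 11*(-24))) = sqrt(-4033 + (1/11)*(-24)*(12 - 264)) = sqrt(-4033 + (1/11)*(-24)*(-252)) = sqrt(-4033 + 6048/11) = sqrt(-38315/11) = I*sqrt(421465)/11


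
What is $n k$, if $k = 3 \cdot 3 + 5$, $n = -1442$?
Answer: $-20188$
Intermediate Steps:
$k = 14$ ($k = 9 + 5 = 14$)
$n k = \left(-1442\right) 14 = -20188$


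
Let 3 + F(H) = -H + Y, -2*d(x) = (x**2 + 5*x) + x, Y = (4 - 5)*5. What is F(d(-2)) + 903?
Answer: 891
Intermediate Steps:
Y = -5 (Y = -1*5 = -5)
d(x) = -3*x - x**2/2 (d(x) = -((x**2 + 5*x) + x)/2 = -(x**2 + 6*x)/2 = -3*x - x**2/2)
F(H) = -8 - H (F(H) = -3 + (-H - 5) = -3 + (-5 - H) = -8 - H)
F(d(-2)) + 903 = (-8 - (-1)*(-2)*(6 - 2)/2) + 903 = (-8 - (-1)*(-2)*4/2) + 903 = (-8 - 1*4) + 903 = (-8 - 4) + 903 = -12 + 903 = 891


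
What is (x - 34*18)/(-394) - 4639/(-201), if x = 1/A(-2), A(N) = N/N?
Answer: 1950577/79194 ≈ 24.630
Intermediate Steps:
A(N) = 1
x = 1 (x = 1/1 = 1)
(x - 34*18)/(-394) - 4639/(-201) = (1 - 34*18)/(-394) - 4639/(-201) = (1 - 612)*(-1/394) - 4639*(-1/201) = -611*(-1/394) + 4639/201 = 611/394 + 4639/201 = 1950577/79194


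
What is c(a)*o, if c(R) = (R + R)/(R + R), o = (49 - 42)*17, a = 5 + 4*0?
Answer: 119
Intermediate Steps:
a = 5 (a = 5 + 0 = 5)
o = 119 (o = 7*17 = 119)
c(R) = 1 (c(R) = (2*R)/((2*R)) = (2*R)*(1/(2*R)) = 1)
c(a)*o = 1*119 = 119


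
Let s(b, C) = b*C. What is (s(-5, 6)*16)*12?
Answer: -5760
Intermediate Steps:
s(b, C) = C*b
(s(-5, 6)*16)*12 = ((6*(-5))*16)*12 = -30*16*12 = -480*12 = -5760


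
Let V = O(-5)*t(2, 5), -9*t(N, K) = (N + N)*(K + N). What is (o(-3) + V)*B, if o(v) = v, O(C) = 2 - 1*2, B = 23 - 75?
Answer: 156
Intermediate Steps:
t(N, K) = -2*N*(K + N)/9 (t(N, K) = -(N + N)*(K + N)/9 = -2*N*(K + N)/9)
B = -52
O(C) = 0 (O(C) = 2 - 2 = 0)
V = 0 (V = 0*(-2/9*2*(5 + 2)) = 0*(-2/9*2*7) = 0*(-28/9) = 0)
(o(-3) + V)*B = (-3 + 0)*(-52) = -3*(-52) = 156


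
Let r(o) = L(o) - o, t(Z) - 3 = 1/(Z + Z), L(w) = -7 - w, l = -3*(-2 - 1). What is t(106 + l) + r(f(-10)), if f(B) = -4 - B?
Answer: -3679/230 ≈ -15.996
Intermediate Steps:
l = 9 (l = -3*(-3) = 9)
t(Z) = 3 + 1/(2*Z) (t(Z) = 3 + 1/(Z + Z) = 3 + 1/(2*Z))
r(o) = -7 - 2*o (r(o) = (-7 - o) - o = -7 - 2*o)
t(106 + l) + r(f(-10)) = (3 + 1/(2*(106 + 9))) + (-7 - 2*(-4 - 1*(-10))) = (3 + (1/2)/115) + (-7 - 2*(-4 + 10)) = (3 + (1/2)*(1/115)) + (-7 - 2*6) = (3 + 1/230) + (-7 - 12) = 691/230 - 19 = -3679/230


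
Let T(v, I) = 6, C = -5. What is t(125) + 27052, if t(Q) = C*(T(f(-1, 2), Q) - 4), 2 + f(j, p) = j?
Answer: 27042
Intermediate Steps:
f(j, p) = -2 + j
t(Q) = -10 (t(Q) = -5*(6 - 4) = -5*2 = -10)
t(125) + 27052 = -10 + 27052 = 27042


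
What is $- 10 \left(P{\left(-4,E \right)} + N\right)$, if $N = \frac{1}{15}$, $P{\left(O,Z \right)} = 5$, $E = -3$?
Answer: $- \frac{152}{3} \approx -50.667$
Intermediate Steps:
$N = \frac{1}{15} \approx 0.066667$
$- 10 \left(P{\left(-4,E \right)} + N\right) = - 10 \left(5 + \frac{1}{15}\right) = \left(-10\right) \frac{76}{15} = - \frac{152}{3}$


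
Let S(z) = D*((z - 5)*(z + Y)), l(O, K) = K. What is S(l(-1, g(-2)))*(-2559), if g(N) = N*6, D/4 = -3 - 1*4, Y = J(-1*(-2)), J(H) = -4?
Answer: 19489344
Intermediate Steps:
Y = -4
D = -28 (D = 4*(-3 - 1*4) = 4*(-3 - 4) = 4*(-7) = -28)
g(N) = 6*N
S(z) = -28*(-5 + z)*(-4 + z) (S(z) = -28*(z - 5)*(z - 4) = -28*(-5 + z)*(-4 + z))
S(l(-1, g(-2)))*(-2559) = (-560 - 28*(6*(-2))² + 252*(6*(-2)))*(-2559) = (-560 - 28*(-12)² + 252*(-12))*(-2559) = (-560 - 28*144 - 3024)*(-2559) = (-560 - 4032 - 3024)*(-2559) = -7616*(-2559) = 19489344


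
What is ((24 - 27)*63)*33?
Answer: -6237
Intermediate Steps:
((24 - 27)*63)*33 = -3*63*33 = -189*33 = -6237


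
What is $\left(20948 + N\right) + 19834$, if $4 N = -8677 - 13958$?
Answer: $\frac{140493}{4} \approx 35123.0$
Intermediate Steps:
$N = - \frac{22635}{4}$ ($N = \frac{-8677 - 13958}{4} = \frac{1}{4} \left(-22635\right) = - \frac{22635}{4} \approx -5658.8$)
$\left(20948 + N\right) + 19834 = \left(20948 - \frac{22635}{4}\right) + 19834 = \frac{61157}{4} + 19834 = \frac{140493}{4}$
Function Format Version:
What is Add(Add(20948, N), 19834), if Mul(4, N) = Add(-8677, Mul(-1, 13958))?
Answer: Rational(140493, 4) ≈ 35123.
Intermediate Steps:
N = Rational(-22635, 4) (N = Mul(Rational(1, 4), Add(-8677, Mul(-1, 13958))) = Mul(Rational(1, 4), Add(-8677, -13958)) = Mul(Rational(1, 4), -22635) = Rational(-22635, 4) ≈ -5658.8)
Add(Add(20948, N), 19834) = Add(Add(20948, Rational(-22635, 4)), 19834) = Add(Rational(61157, 4), 19834) = Rational(140493, 4)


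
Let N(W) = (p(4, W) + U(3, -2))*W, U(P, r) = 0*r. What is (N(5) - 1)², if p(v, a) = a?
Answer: 576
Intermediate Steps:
U(P, r) = 0
N(W) = W² (N(W) = (W + 0)*W = W*W = W²)
(N(5) - 1)² = (5² - 1)² = (25 - 1)² = 24² = 576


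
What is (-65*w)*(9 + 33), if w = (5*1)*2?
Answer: -27300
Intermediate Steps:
w = 10 (w = 5*2 = 10)
(-65*w)*(9 + 33) = (-65*10)*(9 + 33) = -650*42 = -27300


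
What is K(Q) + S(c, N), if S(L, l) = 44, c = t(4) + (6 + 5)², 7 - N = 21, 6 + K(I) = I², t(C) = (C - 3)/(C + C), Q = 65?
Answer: 4263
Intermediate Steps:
t(C) = (-3 + C)/(2*C) (t(C) = (-3 + C)/((2*C)) = (-3 + C)*(1/(2*C)) = (-3 + C)/(2*C))
K(I) = -6 + I²
N = -14 (N = 7 - 1*21 = 7 - 21 = -14)
c = 969/8 (c = (½)*(-3 + 4)/4 + (6 + 5)² = (½)*(¼)*1 + 11² = ⅛ + 121 = 969/8 ≈ 121.13)
K(Q) + S(c, N) = (-6 + 65²) + 44 = (-6 + 4225) + 44 = 4219 + 44 = 4263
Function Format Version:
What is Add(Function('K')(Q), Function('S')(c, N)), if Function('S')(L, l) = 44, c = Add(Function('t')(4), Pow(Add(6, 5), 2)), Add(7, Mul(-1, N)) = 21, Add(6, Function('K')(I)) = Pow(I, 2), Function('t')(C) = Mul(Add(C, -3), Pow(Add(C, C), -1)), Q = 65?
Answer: 4263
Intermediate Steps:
Function('t')(C) = Mul(Rational(1, 2), Pow(C, -1), Add(-3, C)) (Function('t')(C) = Mul(Add(-3, C), Pow(Mul(2, C), -1)) = Mul(Add(-3, C), Mul(Rational(1, 2), Pow(C, -1))) = Mul(Rational(1, 2), Pow(C, -1), Add(-3, C)))
Function('K')(I) = Add(-6, Pow(I, 2))
N = -14 (N = Add(7, Mul(-1, 21)) = Add(7, -21) = -14)
c = Rational(969, 8) (c = Add(Mul(Rational(1, 2), Pow(4, -1), Add(-3, 4)), Pow(Add(6, 5), 2)) = Add(Mul(Rational(1, 2), Rational(1, 4), 1), Pow(11, 2)) = Add(Rational(1, 8), 121) = Rational(969, 8) ≈ 121.13)
Add(Function('K')(Q), Function('S')(c, N)) = Add(Add(-6, Pow(65, 2)), 44) = Add(Add(-6, 4225), 44) = Add(4219, 44) = 4263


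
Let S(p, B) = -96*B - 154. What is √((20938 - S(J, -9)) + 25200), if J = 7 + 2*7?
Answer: 2*√11357 ≈ 213.14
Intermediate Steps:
J = 21 (J = 7 + 14 = 21)
S(p, B) = -154 - 96*B
√((20938 - S(J, -9)) + 25200) = √((20938 - (-154 - 96*(-9))) + 25200) = √((20938 - (-154 + 864)) + 25200) = √((20938 - 1*710) + 25200) = √((20938 - 710) + 25200) = √(20228 + 25200) = √45428 = 2*√11357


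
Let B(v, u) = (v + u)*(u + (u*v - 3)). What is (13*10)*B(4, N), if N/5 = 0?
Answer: -1560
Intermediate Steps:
N = 0 (N = 5*0 = 0)
B(v, u) = (u + v)*(-3 + u + u*v) (B(v, u) = (u + v)*(u + (-3 + u*v)) = (u + v)*(-3 + u + u*v))
(13*10)*B(4, N) = (13*10)*(0**2 - 3*0 - 3*4 + 0*4 + 0*4**2 + 4*0**2) = 130*(0 + 0 - 12 + 0 + 0*16 + 4*0) = 130*(0 + 0 - 12 + 0 + 0 + 0) = 130*(-12) = -1560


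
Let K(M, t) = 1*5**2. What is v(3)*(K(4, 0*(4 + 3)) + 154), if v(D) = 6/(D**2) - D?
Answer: -1253/3 ≈ -417.67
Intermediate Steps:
v(D) = -D + 6/D**2 (v(D) = 6/D**2 - D = -D + 6/D**2)
K(M, t) = 25 (K(M, t) = 1*25 = 25)
v(3)*(K(4, 0*(4 + 3)) + 154) = (-1*3 + 6/3**2)*(25 + 154) = (-3 + 6*(1/9))*179 = (-3 + 2/3)*179 = -7/3*179 = -1253/3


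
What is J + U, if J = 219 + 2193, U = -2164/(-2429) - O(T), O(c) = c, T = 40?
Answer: 5763752/2429 ≈ 2372.9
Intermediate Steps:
U = -94996/2429 (U = -2164/(-2429) - 1*40 = -2164*(-1/2429) - 40 = 2164/2429 - 40 = -94996/2429 ≈ -39.109)
J = 2412
J + U = 2412 - 94996/2429 = 5763752/2429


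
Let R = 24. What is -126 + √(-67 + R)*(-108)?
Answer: -126 - 108*I*√43 ≈ -126.0 - 708.2*I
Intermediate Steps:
-126 + √(-67 + R)*(-108) = -126 + √(-67 + 24)*(-108) = -126 + √(-43)*(-108) = -126 + (I*√43)*(-108) = -126 - 108*I*√43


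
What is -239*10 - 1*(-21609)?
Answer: 19219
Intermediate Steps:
-239*10 - 1*(-21609) = -2390 + 21609 = 19219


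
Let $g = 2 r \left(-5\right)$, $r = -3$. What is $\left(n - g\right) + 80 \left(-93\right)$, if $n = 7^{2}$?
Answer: $-7421$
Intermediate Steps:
$n = 49$
$g = 30$ ($g = 2 \left(\left(-3\right) \left(-5\right)\right) = 2 \cdot 15 = 30$)
$\left(n - g\right) + 80 \left(-93\right) = \left(49 - 30\right) + 80 \left(-93\right) = \left(49 - 30\right) - 7440 = 19 - 7440 = -7421$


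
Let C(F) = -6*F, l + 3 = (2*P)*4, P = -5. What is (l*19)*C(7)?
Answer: 34314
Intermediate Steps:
l = -43 (l = -3 + (2*(-5))*4 = -3 - 10*4 = -3 - 40 = -43)
(l*19)*C(7) = (-43*19)*(-6*7) = -817*(-42) = 34314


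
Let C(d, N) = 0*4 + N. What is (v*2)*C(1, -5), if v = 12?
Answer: -120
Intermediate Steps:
C(d, N) = N (C(d, N) = 0 + N = N)
(v*2)*C(1, -5) = (12*2)*(-5) = 24*(-5) = -120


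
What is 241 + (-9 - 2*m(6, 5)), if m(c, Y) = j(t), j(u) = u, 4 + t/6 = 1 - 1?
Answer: 280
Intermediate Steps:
t = -24 (t = -24 + 6*(1 - 1) = -24 + 6*0 = -24 + 0 = -24)
m(c, Y) = -24
241 + (-9 - 2*m(6, 5)) = 241 + (-9 - 2*(-24)) = 241 + (-9 + 48) = 241 + 39 = 280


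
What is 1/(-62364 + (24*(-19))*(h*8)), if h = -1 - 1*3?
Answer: -1/47772 ≈ -2.0933e-5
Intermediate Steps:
h = -4 (h = -1 - 3 = -4)
1/(-62364 + (24*(-19))*(h*8)) = 1/(-62364 + (24*(-19))*(-4*8)) = 1/(-62364 - 456*(-32)) = 1/(-62364 + 14592) = 1/(-47772) = -1/47772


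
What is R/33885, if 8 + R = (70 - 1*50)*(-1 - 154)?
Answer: -1036/11295 ≈ -0.091722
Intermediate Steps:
R = -3108 (R = -8 + (70 - 1*50)*(-1 - 154) = -8 + (70 - 50)*(-155) = -8 + 20*(-155) = -8 - 3100 = -3108)
R/33885 = -3108/33885 = -3108*1/33885 = -1036/11295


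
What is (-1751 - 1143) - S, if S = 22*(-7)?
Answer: -2740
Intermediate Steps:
S = -154
(-1751 - 1143) - S = (-1751 - 1143) - 1*(-154) = -2894 + 154 = -2740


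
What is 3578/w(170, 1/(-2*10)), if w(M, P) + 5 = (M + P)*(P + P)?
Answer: -715600/4399 ≈ -162.67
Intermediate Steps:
w(M, P) = -5 + 2*P*(M + P) (w(M, P) = -5 + (M + P)*(P + P) = -5 + (M + P)*(2*P) = -5 + 2*P*(M + P))
3578/w(170, 1/(-2*10)) = 3578/(-5 + 2*(1/(-2*10))² + 2*170/(-2*10)) = 3578/(-5 + 2*(1/(-20))² + 2*170/(-20)) = 3578/(-5 + 2*(-1/20)² + 2*170*(-1/20)) = 3578/(-5 + 2*(1/400) - 17) = 3578/(-5 + 1/200 - 17) = 3578/(-4399/200) = 3578*(-200/4399) = -715600/4399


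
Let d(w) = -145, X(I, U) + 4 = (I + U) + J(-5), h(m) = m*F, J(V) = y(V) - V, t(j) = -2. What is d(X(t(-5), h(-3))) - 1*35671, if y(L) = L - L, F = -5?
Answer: -35816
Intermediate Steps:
y(L) = 0
J(V) = -V (J(V) = 0 - V = -V)
h(m) = -5*m (h(m) = m*(-5) = -5*m)
X(I, U) = 1 + I + U (X(I, U) = -4 + ((I + U) - 1*(-5)) = -4 + ((I + U) + 5) = -4 + (5 + I + U) = 1 + I + U)
d(X(t(-5), h(-3))) - 1*35671 = -145 - 1*35671 = -145 - 35671 = -35816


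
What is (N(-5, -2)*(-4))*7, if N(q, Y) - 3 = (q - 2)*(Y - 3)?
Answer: -1064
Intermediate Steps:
N(q, Y) = 3 + (-3 + Y)*(-2 + q) (N(q, Y) = 3 + (q - 2)*(Y - 3) = 3 + (-2 + q)*(-3 + Y) = 3 + (-3 + Y)*(-2 + q))
(N(-5, -2)*(-4))*7 = ((9 - 3*(-5) - 2*(-2) - 2*(-5))*(-4))*7 = ((9 + 15 + 4 + 10)*(-4))*7 = (38*(-4))*7 = -152*7 = -1064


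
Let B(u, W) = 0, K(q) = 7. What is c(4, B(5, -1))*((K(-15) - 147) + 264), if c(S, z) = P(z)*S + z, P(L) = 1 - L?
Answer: 496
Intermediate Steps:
c(S, z) = z + S*(1 - z) (c(S, z) = (1 - z)*S + z = S*(1 - z) + z = z + S*(1 - z))
c(4, B(5, -1))*((K(-15) - 147) + 264) = (0 - 1*4*(-1 + 0))*((7 - 147) + 264) = (0 - 1*4*(-1))*(-140 + 264) = (0 + 4)*124 = 4*124 = 496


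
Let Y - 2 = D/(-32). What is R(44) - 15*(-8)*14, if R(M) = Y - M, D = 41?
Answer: 52375/32 ≈ 1636.7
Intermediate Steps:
Y = 23/32 (Y = 2 + 41/(-32) = 2 + 41*(-1/32) = 2 - 41/32 = 23/32 ≈ 0.71875)
R(M) = 23/32 - M
R(44) - 15*(-8)*14 = (23/32 - 1*44) - 15*(-8)*14 = (23/32 - 44) + 120*14 = -1385/32 + 1680 = 52375/32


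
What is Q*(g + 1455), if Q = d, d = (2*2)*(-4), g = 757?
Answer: -35392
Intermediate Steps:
d = -16 (d = 4*(-4) = -16)
Q = -16
Q*(g + 1455) = -16*(757 + 1455) = -16*2212 = -35392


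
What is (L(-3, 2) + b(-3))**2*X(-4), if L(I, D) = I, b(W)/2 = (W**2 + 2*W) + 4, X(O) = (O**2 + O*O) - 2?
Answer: 3630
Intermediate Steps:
X(O) = -2 + 2*O**2 (X(O) = (O**2 + O**2) - 2 = 2*O**2 - 2 = -2 + 2*O**2)
b(W) = 8 + 2*W**2 + 4*W (b(W) = 2*((W**2 + 2*W) + 4) = 2*(4 + W**2 + 2*W) = 8 + 2*W**2 + 4*W)
(L(-3, 2) + b(-3))**2*X(-4) = (-3 + (8 + 2*(-3)**2 + 4*(-3)))**2*(-2 + 2*(-4)**2) = (-3 + (8 + 2*9 - 12))**2*(-2 + 2*16) = (-3 + (8 + 18 - 12))**2*(-2 + 32) = (-3 + 14)**2*30 = 11**2*30 = 121*30 = 3630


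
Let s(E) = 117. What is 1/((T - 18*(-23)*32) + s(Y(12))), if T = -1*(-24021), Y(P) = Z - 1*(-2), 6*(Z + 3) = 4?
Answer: 1/37386 ≈ 2.6748e-5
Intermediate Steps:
Z = -7/3 (Z = -3 + (⅙)*4 = -3 + ⅔ = -7/3 ≈ -2.3333)
Y(P) = -⅓ (Y(P) = -7/3 - 1*(-2) = -7/3 + 2 = -⅓)
T = 24021
1/((T - 18*(-23)*32) + s(Y(12))) = 1/((24021 - 18*(-23)*32) + 117) = 1/((24021 + 414*32) + 117) = 1/((24021 + 13248) + 117) = 1/(37269 + 117) = 1/37386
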